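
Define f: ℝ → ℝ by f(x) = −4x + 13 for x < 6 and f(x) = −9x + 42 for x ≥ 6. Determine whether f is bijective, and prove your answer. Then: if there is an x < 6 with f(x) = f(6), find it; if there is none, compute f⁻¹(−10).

23/4

Both pieces are strictly decreasing (slopes −4 and −9), so each is injective on its own interval.
The left piece maps (−∞, 6) onto (−11, ∞); the right piece maps [6, ∞) onto (−∞, −12].
The images leave a gap (−11 has no preimage), so f is not surjective, hence not bijective.
Because the two images are disjoint, no x < 6 has f(x) = f(6), so we compute f⁻¹(−10): −10 lies in (−11, ∞), so solve −4x + 13 = −10: x = (−10 − 13)/(−4) = 23/4.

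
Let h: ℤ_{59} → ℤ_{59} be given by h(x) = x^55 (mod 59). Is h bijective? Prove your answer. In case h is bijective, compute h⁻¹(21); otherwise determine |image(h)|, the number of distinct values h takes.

46

Since 59 is prime, the nonzero elements of ℤ_{59} form a cyclic group of order 58.
As gcd(55, 58) = 1, raising to the 55th power is a bijection on this group: if u^55 ≡ v^55 then (uv^{−1})^55 = 1, and the only element of order dividing gcd(55, 58) = 1 is 1, so u = v.
With h(0) = 0 this makes h injective on all of ℤ_{59}, hence bijective (finite equal-size domain and codomain). In particular h is bijective.
Since h is bijective, we find the preimage of 21. The inverse of x ↦ x^55 on (ℤ_{59})^× is x ↦ x^19, because 55·19 = 1045 = 18·58 + 1 ≡ 1 (mod 58) and x^{58} = 1 for x ≠ 0 (Fermat). So h⁻¹(21) = 21^19 mod 59.
Repeated squaring mod 59: 21^1 ≡ 21, 21^2 ≡ 21² = 441 ≡ 28, 21^4 ≡ 28² = 784 ≡ 17, 21^8 ≡ 17² = 289 ≡ 53, 21^16 ≡ 53² = 2809 ≡ 36. Since 19 = 16 + 2 + 1, 21^19 ≡ 36·28·21: 36·28 = 1008 ≡ 5, then 5·21 = 105 ≡ 46. So 21^19 ≡ 46 (mod 59).
Hence h⁻¹(21) = 46.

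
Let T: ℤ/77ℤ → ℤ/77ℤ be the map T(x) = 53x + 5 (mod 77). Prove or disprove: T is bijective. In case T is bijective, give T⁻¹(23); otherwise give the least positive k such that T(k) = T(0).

57

Recall: T is injective if T(x_1) = T(x_2) implies x_1 = x_2.
Suppose T(x_1) = T(x_2) in ℤ/77ℤ. Then 53x_1 + 5 ≡ 53x_2 + 5 (mod 77), thus 53(x_1 − x_2) ≡ 0 (mod 77).
Since gcd(53, 77) = 1, 53 is invertible modulo 77, therefore x_1 − x_2 ≡ 0 (mod 77), i.e. x_1 = x_2.
We now compute 53⁻¹ mod 77 explicitly. Euclid's algorithm: 77 = 1·53 + 24, 53 = 2·24 + 5, 24 = 4·5 + 4, 5 = 1·4 + 1; back-substituting gives 1 = 16·53 − 11·77, so 53⁻¹ ≡ 16 (mod 77).
Then y ↦ 16(y − 5) is a two-sided inverse to T, so every y ∈ ℤ/77ℤ has a preimage.
Therefore T is bijective.
Since T is bijective, we find T⁻¹(23): we need 53x ≡ 23 − 5 ≡ 18 (mod 77). Using 53⁻¹ = 16: x ≡ 16·18 = 288 = 3·77 + 57, so x = 57.
Check: T(57) = 53·57 + 5 = 3026 = 39·77 + 23 ≡ 23 (mod 77).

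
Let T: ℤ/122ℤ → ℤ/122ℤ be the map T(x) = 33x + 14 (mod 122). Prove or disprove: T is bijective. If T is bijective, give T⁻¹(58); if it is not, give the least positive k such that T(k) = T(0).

42

If T(s) = T(t), then 33s ≡ 33t (mod 122). Because gcd(33, 122) = 1, we may cancel 33 to get s ≡ t (mod 122).
We now compute 33⁻¹ mod 122 explicitly. Euclid's algorithm: 122 = 3·33 + 23, 33 = 1·23 + 10, 23 = 2·10 + 3, 10 = 3·3 + 1; back-substituting gives 1 = 37·33 − 10·122, so 33⁻¹ ≡ 37 (mod 122).
For any y ∈ ℤ/122ℤ, x = 37(y − 14) mod 122 satisfies T(x) = 33·37(y − 14) + 14 ≡ y (since 33·37 ≡ 1 mod 122). So every y has a preimage.
Therefore T is bijective.
Since T is bijective, we find T⁻¹(58): we need 33x ≡ 58 − 14 ≡ 44 (mod 122). Using 33⁻¹ = 37: x ≡ 37·44 = 1628 = 13·122 + 42, so x = 42.
Check: T(42) = 33·42 + 14 = 1400 = 11·122 + 58 ≡ 58 (mod 122).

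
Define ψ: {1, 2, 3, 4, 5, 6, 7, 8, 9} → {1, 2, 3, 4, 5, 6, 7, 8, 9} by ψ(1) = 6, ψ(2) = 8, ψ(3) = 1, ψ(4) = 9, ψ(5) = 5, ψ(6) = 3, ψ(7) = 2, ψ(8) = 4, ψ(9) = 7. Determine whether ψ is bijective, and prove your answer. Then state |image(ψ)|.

9

The values 6, 8, 1, 9, 5, 3, 2, 4, 7 are a permutation of {1, 2, 3, 4, 5, 6, 7, 8, 9}: each element appears exactly once.
So ψ is injective and surjective, hence bijective.
The image of ψ is {1, 2, 3, 4, 5, 6, 7, 8, 9}, which has 9 elements.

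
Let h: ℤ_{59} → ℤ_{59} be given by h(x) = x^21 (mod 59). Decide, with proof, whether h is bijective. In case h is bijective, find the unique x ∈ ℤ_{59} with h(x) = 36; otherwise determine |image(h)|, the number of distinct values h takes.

19

Since 59 is prime, the nonzero elements of ℤ_{59} form a cyclic group of order 58.
As gcd(21, 58) = 1, raising to the 21st power is a bijection on this group: if x_1^21 ≡ x_2^21 then (x_1x_2^{−1})^21 = 1, and the only element of order dividing gcd(21, 58) = 1 is 1, so x_1 = x_2.
With h(0) = 0 this makes h injective on all of ℤ_{59}, hence bijective (finite equal-size domain and codomain). In particular h is bijective.
Since h is bijective, we find the preimage of 36. The inverse of x ↦ x^21 on (ℤ_{59})^× is x ↦ x^47, because 21·47 = 987 = 17·58 + 1 ≡ 1 (mod 58) and x^{58} = 1 for x ≠ 0 (Fermat). So h⁻¹(36) = 36^47 mod 59.
Repeated squaring mod 59: 36^1 ≡ 36, 36^2 ≡ 36² = 1296 ≡ 57, 36^4 ≡ 57² = 3249 ≡ 4, 36^8 ≡ 4² = 16, 36^16 ≡ 16² = 256 ≡ 20, 36^32 ≡ 20² = 400 ≡ 46. Since 47 = 32 + 8 + 4 + 2 + 1, 36^47 ≡ 46·16·4·57·36: 46·16 = 736 ≡ 28, then 28·4 = 112 ≡ 53, then 53·57 = 3021 ≡ 12, then 12·36 = 432 ≡ 19. So 36^47 ≡ 19 (mod 59).
Hence h⁻¹(36) = 19.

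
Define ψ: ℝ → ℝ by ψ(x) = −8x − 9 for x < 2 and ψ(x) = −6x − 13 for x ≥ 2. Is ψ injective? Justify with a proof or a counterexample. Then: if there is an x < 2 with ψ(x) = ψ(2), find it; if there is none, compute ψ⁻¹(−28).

5/2

Both pieces are strictly decreasing (slopes −8 and −6), so each is injective on its own interval.
The left piece maps (−∞, 2) onto (−25, ∞); the right piece maps [2, ∞) onto (−∞, −25].
These images are disjoint, so no value is attained by both pieces. Thus ψ is injective.
Because the two images are disjoint, no x < 2 has ψ(x) = ψ(2), so we compute ψ⁻¹(−28): −28 lies in (−∞, −25], so solve −6x − 13 = −28: x = (−28 + 13)/(−6) = 5/2.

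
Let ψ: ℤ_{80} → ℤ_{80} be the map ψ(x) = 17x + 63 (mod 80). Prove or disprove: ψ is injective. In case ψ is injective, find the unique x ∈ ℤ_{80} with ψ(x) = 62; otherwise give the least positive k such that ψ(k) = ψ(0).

47

Recall: ψ is injective when ψ(u) = ψ(v) forces u = v.
If ψ(u) = ψ(v), then 17u ≡ 17v (mod 80). Because gcd(17, 80) = 1, we may cancel 17 to get u ≡ v (mod 80).
Hence ψ is injective.
We now compute 17⁻¹ mod 80 explicitly. Euclid's algorithm: 80 = 4·17 + 12, 17 = 1·12 + 5, 12 = 2·5 + 2, 5 = 2·2 + 1; back-substituting gives 1 = 33·17 − 7·80, so 17⁻¹ ≡ 33 (mod 80).
Since ψ is injective, we find ψ⁻¹(62): we need 17x ≡ 62 − 63 ≡ 79 (mod 80). Using 17⁻¹ = 33: x ≡ 33·79 = 2607 = 32·80 + 47, so x = 47.
Check: ψ(47) = 17·47 + 63 = 862 = 10·80 + 62 ≡ 62 (mod 80).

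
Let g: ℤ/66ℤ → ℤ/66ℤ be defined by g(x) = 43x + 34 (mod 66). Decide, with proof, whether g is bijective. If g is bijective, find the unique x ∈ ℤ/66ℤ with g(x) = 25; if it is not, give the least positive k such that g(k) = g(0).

9

Recall: g is injective if g(s) = g(t) implies s = t.
If g(s) = g(t), then 43s ≡ 43t (mod 66). Because gcd(43, 66) = 1, we may cancel 43 to get s ≡ t (mod 66).
We now compute 43⁻¹ mod 66 explicitly. Euclid's algorithm: 66 = 1·43 + 23, 43 = 1·23 + 20, 23 = 1·20 + 3, 20 = 6·3 + 2, 3 = 1·2 + 1; back-substituting gives 1 = 43·43 − 28·66, so 43⁻¹ ≡ 43 (mod 66).
For any y ∈ ℤ/66ℤ, x = 43(y − 34) mod 66 satisfies g(x) = 43·43(y − 34) + 34 ≡ y (since 43·43 ≡ 1 mod 66). So every y has a preimage.
So g is bijective.
Since g is bijective, we compute g⁻¹(25): solve 43x + 34 ≡ 25 (mod 66), i.e. 43x ≡ 57 (mod 66).
Multiplying by 43⁻¹ = 43 gives x ≡ 43·57 = 2451 = 37·66 + 9 ≡ 9 (mod 66).
Check: g(9) = 43·9 + 34 = 421 = 6·66 + 25 ≡ 25 (mod 66).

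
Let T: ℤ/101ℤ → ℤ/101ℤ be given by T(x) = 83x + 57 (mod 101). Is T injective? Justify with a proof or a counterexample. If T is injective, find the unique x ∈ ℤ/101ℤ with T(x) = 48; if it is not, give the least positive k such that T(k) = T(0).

51

By definition, injectivity means: for all x_1, x_2 in the domain, T(x_1) = T(x_2) implies x_1 = x_2.
If T(x_1) = T(x_2), then 83x_1 ≡ 83x_2 (mod 101). Because gcd(83, 101) = 1, we may cancel 83 to get x_1 ≡ x_2 (mod 101).
Hence T is injective.
We now compute 83⁻¹ mod 101 explicitly. Euclid's algorithm: 101 = 1·83 + 18, 83 = 4·18 + 11, 18 = 1·11 + 7, 11 = 1·7 + 4, 7 = 1·4 + 3, 4 = 1·3 + 1; back-substituting gives 1 = 28·83 − 23·101, so 83⁻¹ ≡ 28 (mod 101).
Since T is injective, we find T⁻¹(48): we need 83x ≡ 48 − 57 ≡ 92 (mod 101). Using 83⁻¹ = 28: x ≡ 28·92 = 2576 = 25·101 + 51, so x = 51.
Check: T(51) = 83·51 + 57 = 4290 = 42·101 + 48 ≡ 48 (mod 101).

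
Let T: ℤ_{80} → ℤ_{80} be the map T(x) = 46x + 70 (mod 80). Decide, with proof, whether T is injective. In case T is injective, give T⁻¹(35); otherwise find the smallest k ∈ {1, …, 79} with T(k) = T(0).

We have gcd(46, 80) = 2 > 1. Taking u = 0 and v = 40: T(0) = 70 and T(40) = 46·40 + 70 = 1910 ≡ 70 (mod 80).
So T(0) = T(40) while 0 ≠ 40, thus T is not injective.
Since T is not injective, we find the least positive k with T(k) = T(0): this means 46k ≡ 0 (mod 80), i.e. 80 ∣ 46k. Since gcd(46, 80) = 2, dividing through by 2 this holds exactly when 40 ∣ 23k, and as gcd(23, 40) = 1, exactly when 40 ∣ k.
The smallest positive such k is 40.

40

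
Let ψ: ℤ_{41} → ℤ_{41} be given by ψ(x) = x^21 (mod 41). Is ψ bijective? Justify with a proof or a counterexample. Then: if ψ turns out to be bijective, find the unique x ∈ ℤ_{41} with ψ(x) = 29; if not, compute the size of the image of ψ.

12

Since 41 is prime, the nonzero elements of ℤ_{41} form a cyclic group of order 40.
As gcd(21, 40) = 1, raising to the 21st power is a bijection on this group: if x_1^21 ≡ x_2^21 then (x_1x_2^{−1})^21 = 1, and the only element of order dividing gcd(21, 40) = 1 is 1, so x_1 = x_2.
With ψ(0) = 0 this makes ψ injective on all of ℤ_{41}, hence bijective (finite equal-size domain and codomain). In particular ψ is bijective.
Since ψ is bijective, we find the preimage of 29. The inverse of x ↦ x^21 on (ℤ_{41})^× is x ↦ x^21, because 21·21 = 441 = 11·40 + 1 ≡ 1 (mod 40) and x^{40} = 1 for x ≠ 0 (Fermat). So ψ⁻¹(29) = 29^21 mod 41.
Repeated squaring mod 41: 29^1 ≡ 29, 29^2 ≡ 29² = 841 ≡ 21, 29^4 ≡ 21² = 441 ≡ 31, 29^8 ≡ 31² = 961 ≡ 18, 29^16 ≡ 18² = 324 ≡ 37. Since 21 = 16 + 4 + 1, 29^21 ≡ 37·31·29: 37·31 = 1147 ≡ 40, then 40·29 = 1160 ≡ 12. So 29^21 ≡ 12 (mod 41).
Hence ψ⁻¹(29) = 12.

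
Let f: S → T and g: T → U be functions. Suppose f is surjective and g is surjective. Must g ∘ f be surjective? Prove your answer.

Let c ∈ U. Since g is surjective, there is b ∈ T with g(b) = c. Since f is surjective, there is a ∈ S with f(a) = b.
Then (g ∘ f)(a) = g(b) = c. Therefore g ∘ f is surjective.

surjective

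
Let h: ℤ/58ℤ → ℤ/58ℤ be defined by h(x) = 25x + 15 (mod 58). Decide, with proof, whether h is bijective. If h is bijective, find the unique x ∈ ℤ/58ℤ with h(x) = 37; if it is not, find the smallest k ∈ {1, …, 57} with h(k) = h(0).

Suppose h(s) = h(t) in ℤ/58ℤ. Then 25s + 15 ≡ 25t + 15 (mod 58), therefore 25(s − t) ≡ 0 (mod 58).
Since gcd(25, 58) = 1, 25 is invertible modulo 58, therefore s − t ≡ 0 (mod 58), i.e. s = t.
We now compute 25⁻¹ mod 58 explicitly. Euclid's algorithm: 58 = 2·25 + 8, 25 = 3·8 + 1; back-substituting gives 1 = 7·25 − 3·58, so 25⁻¹ ≡ 7 (mod 58).
For any y ∈ ℤ/58ℤ, x = 7(y − 15) mod 58 satisfies h(x) = 25·7(y − 15) + 15 ≡ y (since 25·7 ≡ 1 mod 58). So every y has a preimage.
Therefore h is bijective.
Since h is bijective, we compute h⁻¹(37): solve 25x + 15 ≡ 37 (mod 58), i.e. 25x ≡ 22 (mod 58).
Multiplying by 25⁻¹ = 7 gives x ≡ 7·22 = 154 = 2·58 + 38 ≡ 38 (mod 58).
Check: h(38) = 25·38 + 15 = 965 = 16·58 + 37 ≡ 37 (mod 58).

38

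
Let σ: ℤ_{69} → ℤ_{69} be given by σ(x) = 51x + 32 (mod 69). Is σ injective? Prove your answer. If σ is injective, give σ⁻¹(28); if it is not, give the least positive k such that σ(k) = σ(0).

23

Recall: injectivity means: for all u, v in the domain, σ(u) = σ(v) implies u = v.
We have gcd(51, 69) = 3 > 1. Taking u = 0 and v = 23: σ(0) = 32 and σ(23) = 51·23 + 32 = 1205 ≡ 32 (mod 69).
So σ(0) = σ(23) while 0 ≠ 23, so σ is not injective.
Since σ is not injective, we find the least positive k with σ(k) = σ(0): this means 51k ≡ 0 (mod 69), i.e. 69 ∣ 51k. Since gcd(51, 69) = 3, dividing through by 3 this holds exactly when 23 ∣ 17k, and as gcd(17, 23) = 1, exactly when 23 ∣ k.
The smallest positive such k is 23.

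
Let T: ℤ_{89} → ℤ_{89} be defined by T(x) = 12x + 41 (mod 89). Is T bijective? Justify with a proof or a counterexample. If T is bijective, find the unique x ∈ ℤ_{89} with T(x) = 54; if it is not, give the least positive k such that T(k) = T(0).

By definition, injectivity means: for all a, b in the domain, T(a) = T(b) implies a = b.
If T(a) = T(b), then 12a ≡ 12b (mod 89). Because gcd(12, 89) = 1, we may cancel 12 to get a ≡ b (mod 89).
We now compute 12⁻¹ mod 89 explicitly. Euclid's algorithm: 89 = 7·12 + 5, 12 = 2·5 + 2, 5 = 2·2 + 1; back-substituting gives 1 = 52·12 − 7·89, so 12⁻¹ ≡ 52 (mod 89).
Then y ↦ 52(y − 41) is a two-sided inverse to T, so every y ∈ ℤ_{89} has a preimage.
Thus T is bijective.
Since T is bijective, we compute T⁻¹(54): solve 12x + 41 ≡ 54 (mod 89), i.e. 12x ≡ 13 (mod 89).
Multiplying by 12⁻¹ = 52 gives x ≡ 52·13 = 676 = 7·89 + 53 ≡ 53 (mod 89).
Check: T(53) = 12·53 + 41 = 677 = 7·89 + 54 ≡ 54 (mod 89).

53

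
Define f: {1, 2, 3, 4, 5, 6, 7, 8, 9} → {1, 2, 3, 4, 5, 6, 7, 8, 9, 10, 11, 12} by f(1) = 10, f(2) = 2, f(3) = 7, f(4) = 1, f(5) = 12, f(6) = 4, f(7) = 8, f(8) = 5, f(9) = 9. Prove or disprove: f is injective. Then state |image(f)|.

9

The values f(1), …, f(9) are 10, 2, 7, 1, 12, 4, 8, 5, 9 — all distinct.
So f(x_1) = f(x_2) only when x_1 = x_2, and f is injective.
The image of f is {1, 2, 4, 5, 7, 8, 9, 10, 12}, which has 9 elements.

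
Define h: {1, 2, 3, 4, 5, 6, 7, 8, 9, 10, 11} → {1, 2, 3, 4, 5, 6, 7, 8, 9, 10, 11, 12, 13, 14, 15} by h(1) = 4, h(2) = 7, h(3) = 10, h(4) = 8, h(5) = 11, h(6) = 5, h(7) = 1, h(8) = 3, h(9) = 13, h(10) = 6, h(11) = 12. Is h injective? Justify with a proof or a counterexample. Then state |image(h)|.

11

The values h(1), …, h(11) are 4, 7, 10, 8, 11, 5, 1, 3, 13, 6, 12 — all distinct.
So h(s) = h(t) only when s = t, and h is injective.
The image of h is {1, 3, 4, 5, 6, 7, 8, 10, 11, 12, 13}, which has 11 elements.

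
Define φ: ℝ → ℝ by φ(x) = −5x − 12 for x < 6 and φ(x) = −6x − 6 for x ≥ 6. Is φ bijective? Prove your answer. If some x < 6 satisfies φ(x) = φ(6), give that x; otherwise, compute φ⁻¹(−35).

23/5

Both pieces are strictly decreasing (slopes −5 and −6), so each is injective on its own interval.
The left piece maps (−∞, 6) onto (−42, ∞); the right piece maps [6, ∞) onto (−∞, −42].
Since −42 = −42, the images partition ℝ: φ is injective and surjective, hence bijective.
Because the two images are disjoint, no x < 6 has φ(x) = φ(6), so we compute φ⁻¹(−35): −35 lies in (−42, ∞), so solve −5x − 12 = −35: x = (−35 + 12)/(−5) = 23/5.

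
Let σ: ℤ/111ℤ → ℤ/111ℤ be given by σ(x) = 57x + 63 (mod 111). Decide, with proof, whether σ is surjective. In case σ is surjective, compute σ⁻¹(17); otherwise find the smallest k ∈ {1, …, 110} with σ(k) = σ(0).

37

Since gcd(57, 111) = 3, we have 57x ≡ 0 (mod 3) for all x, so σ(x) ≡ 0 (mod 3).
But 1 ≢ 0 (mod 3), so 1 ∈ ℤ/111ℤ has no preimage. Thus σ is not surjective.
Since σ is not surjective, we find the least positive k with σ(k) = σ(0): this means 57k ≡ 0 (mod 111), i.e. 111 ∣ 57k. Since gcd(57, 111) = 3, dividing through by 3 this holds exactly when 37 ∣ 19k, and as gcd(19, 37) = 1, exactly when 37 ∣ k.
The smallest positive such k is 37.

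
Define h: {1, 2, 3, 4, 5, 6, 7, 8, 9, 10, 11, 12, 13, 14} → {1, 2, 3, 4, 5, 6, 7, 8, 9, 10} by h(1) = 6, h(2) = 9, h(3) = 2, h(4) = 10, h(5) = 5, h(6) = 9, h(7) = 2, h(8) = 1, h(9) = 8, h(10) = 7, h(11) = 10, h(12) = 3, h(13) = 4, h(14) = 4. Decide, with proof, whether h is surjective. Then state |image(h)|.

Every element of the codomain has a preimage: 1 = h(8), 2 = h(3), 3 = h(12), 4 = h(13), 5 = h(5), 6 = h(1), 7 = h(10), 8 = h(9), 9 = h(2), 10 = h(4).
Therefore h is surjective.
The image of h is {1, 2, 3, 4, 5, 6, 7, 8, 9, 10}, which has 10 elements.

10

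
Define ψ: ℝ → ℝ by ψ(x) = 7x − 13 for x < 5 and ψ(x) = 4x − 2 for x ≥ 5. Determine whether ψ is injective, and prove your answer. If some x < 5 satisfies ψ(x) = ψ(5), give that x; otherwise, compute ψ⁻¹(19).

Both pieces are strictly increasing (slopes 7 and 4), so each is injective on its own interval.
The left piece maps (−∞, 5) onto (−∞, 22); the right piece maps [5, ∞) onto [18, ∞).
These images overlap. In particular ψ(5) = 18 (right piece), and solving 7x − 13 = 18 on the left piece gives x = 31/7 < 5.
So ψ(31/7) = ψ(5) with 31/7 ≠ 5, and ψ is not injective. This x = 31/7 is the requested value below 5.

31/7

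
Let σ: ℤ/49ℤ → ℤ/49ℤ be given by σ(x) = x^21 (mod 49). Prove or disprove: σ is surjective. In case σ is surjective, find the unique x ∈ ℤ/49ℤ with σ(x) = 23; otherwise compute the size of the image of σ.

3

σ(1) = 1^21 = 1.
σ(2): Repeated squaring mod 49: 2^1 ≡ 2, 2^2 ≡ 2² = 4, 2^4 ≡ 4² = 16, 2^8 ≡ 16² = 256 ≡ 11, 2^16 ≡ 11² = 121 ≡ 23. Since 21 = 16 + 4 + 1, 2^21 ≡ 23·16·2: 23·16 = 368 ≡ 25, then 25·2 = 50 ≡ 1. So 2^21 ≡ 1 (mod 49).
So σ(1) = σ(2) = 1 while 1 ≠ 2, hence σ is not injective.
A non-injective map from the 49-element set ℤ/49ℤ to itself takes at most 48 distinct values, so it cannot be surjective. Therefore σ is not surjective.
Since σ is not surjective, we determine |image(σ)|. Computing x^21 mod 49 for each x (by repeated squaring, reducing mod 49 at every step), the values σ(0), σ(1), …, σ(48) are: 0, 1, 1, 48, 1, 48, 48, 0, 1, 1, 48, 1, 48, 48, 0, 1, 1, 48, 1, 48, 48, 0, 1, 1, 48, 1, 48, 48, 0, 1, 1, 48, 1, 48, 48, 0, 1, 1, 48, 1, 48, 48, 0, 1, 1, 48, 1, 48, 48.
The distinct values are {0, 1, 48}; there are 3 of them.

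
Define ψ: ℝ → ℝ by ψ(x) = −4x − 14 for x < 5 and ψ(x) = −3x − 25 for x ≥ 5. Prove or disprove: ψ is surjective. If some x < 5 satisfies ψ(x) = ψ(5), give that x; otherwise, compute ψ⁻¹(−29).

Both pieces are strictly decreasing (slopes −4 and −3), so each is injective on its own interval.
The left piece maps (−∞, 5) onto (−34, ∞); the right piece maps [5, ∞) onto (−∞, −40].
The union (−34, ∞) ∪ (−∞, −40] omits the interval between −34 and −40; in particular −34 has no preimage. So ψ is not surjective.
Because the two images are disjoint, no x < 5 has ψ(x) = ψ(5), so we compute ψ⁻¹(−29): −29 lies in (−34, ∞), so solve −4x − 14 = −29: x = (−29 + 14)/(−4) = 15/4.

15/4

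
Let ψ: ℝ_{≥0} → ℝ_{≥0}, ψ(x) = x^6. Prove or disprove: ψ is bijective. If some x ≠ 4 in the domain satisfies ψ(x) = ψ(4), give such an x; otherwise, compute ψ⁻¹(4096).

On ℝ_{≥0}, x ↦ x^6 is strictly increasing (injective) and for any y ∈ ℝ_{≥0} the 6th root y^{1/6} lies in ℝ_{≥0} (surjective). So ψ is bijective.
Since x ↦ x^6 is strictly increasing on ℝ_{≥0}, it is injective there, so no x ≠ 4 in the domain has ψ(x) = ψ(4). We therefore compute ψ⁻¹(4096) = 4096^{1/6} = 4 (indeed 4^6 = 4096).

4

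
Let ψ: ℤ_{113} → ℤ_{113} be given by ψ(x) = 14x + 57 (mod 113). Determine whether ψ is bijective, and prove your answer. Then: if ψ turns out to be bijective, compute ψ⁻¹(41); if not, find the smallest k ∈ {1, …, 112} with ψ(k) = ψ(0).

15

Recall that ψ is injective if ψ(a) = ψ(b) implies a = b.
Suppose ψ(a) = ψ(b) in ℤ_{113}. Then 14a + 57 ≡ 14b + 57 (mod 113), therefore 14(a − b) ≡ 0 (mod 113).
Since gcd(14, 113) = 1, 14 is invertible modulo 113, so a − b ≡ 0 (mod 113), i.e. a = b.
We now compute 14⁻¹ mod 113 explicitly. Euclid's algorithm: 113 = 8·14 + 1; back-substituting gives 1 = 105·14 − 13·113, so 14⁻¹ ≡ 105 (mod 113).
Then y ↦ 105(y − 57) is a two-sided inverse to ψ, so every y ∈ ℤ_{113} has a preimage.
Thus ψ is bijective.
Since ψ is bijective, we compute ψ⁻¹(41): solve 14x + 57 ≡ 41 (mod 113), i.e. 14x ≡ 97 (mod 113).
Multiplying by 14⁻¹ = 105 gives x ≡ 105·97 = 10185 = 90·113 + 15 ≡ 15 (mod 113).
Check: ψ(15) = 14·15 + 57 = 267 = 2·113 + 41 ≡ 41 (mod 113).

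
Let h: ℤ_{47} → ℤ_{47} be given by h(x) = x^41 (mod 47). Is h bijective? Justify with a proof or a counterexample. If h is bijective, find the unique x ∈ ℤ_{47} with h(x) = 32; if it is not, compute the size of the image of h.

Since 47 is prime, the nonzero elements of ℤ_{47} form a cyclic group of order 46.
As gcd(41, 46) = 1, raising to the 41st power is a bijection on this group: if u^41 ≡ v^41 then (uv^{−1})^41 = 1, and the only element of order dividing gcd(41, 46) = 1 is 1, so u = v.
With h(0) = 0 this makes h injective on all of ℤ_{47}, hence bijective (finite equal-size domain and codomain). In particular h is bijective.
Since h is bijective, we find the preimage of 32. The inverse of x ↦ x^41 on (ℤ_{47})^× is x ↦ x^9, because 41·9 = 369 = 8·46 + 1 ≡ 1 (mod 46) and x^{46} = 1 for x ≠ 0 (Fermat). So h⁻¹(32) = 32^9 mod 47.
Repeated squaring mod 47: 32^1 ≡ 32, 32^2 ≡ 32² = 1024 ≡ 37, 32^4 ≡ 37² = 1369 ≡ 6, 32^8 ≡ 6² = 36. Since 9 = 8 + 1, 32^9 ≡ 36·32: 36·32 = 1152 ≡ 24. So 32^9 ≡ 24 (mod 47).
Hence h⁻¹(32) = 24.

24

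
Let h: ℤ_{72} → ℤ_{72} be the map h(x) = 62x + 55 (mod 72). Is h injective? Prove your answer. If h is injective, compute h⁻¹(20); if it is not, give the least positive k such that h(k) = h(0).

We have gcd(62, 72) = 2 > 1. Taking a = 0 and b = 36: h(0) = 55 and h(36) = 62·36 + 55 = 2287 ≡ 55 (mod 72).
So h(0) = h(36) while 0 ≠ 36, hence h is not injective.
Since h is not injective, we find the least positive k with h(k) = h(0): this means 62k ≡ 0 (mod 72), i.e. 72 ∣ 62k. Since gcd(62, 72) = 2, dividing through by 2 this holds exactly when 36 ∣ 31k, and as gcd(31, 36) = 1, exactly when 36 ∣ k.
The smallest positive such k is 36.

36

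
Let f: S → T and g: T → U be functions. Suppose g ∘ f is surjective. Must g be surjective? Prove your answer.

surjective

Let c ∈ U. Since g ∘ f is surjective, some a ∈ S has g(f(a)) = c. Then b = f(a) ∈ T satisfies g(b) = c. So g is surjective.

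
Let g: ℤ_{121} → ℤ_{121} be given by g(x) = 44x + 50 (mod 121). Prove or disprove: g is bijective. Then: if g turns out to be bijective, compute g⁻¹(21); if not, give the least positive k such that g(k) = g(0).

By definition, g is injective if g(s) = g(t) implies s = t.
We have gcd(44, 121) = 11 > 1. Taking s = 0 and t = 11: g(0) = 50 and g(11) = 44·11 + 50 = 534 ≡ 50 (mod 121).
So g(0) = g(11) while 0 ≠ 11, thus g is not injective, hence not bijective.
Since g is not bijective, we find the least positive k with g(k) = g(0): this means 44k ≡ 0 (mod 121), i.e. 121 ∣ 44k. Since gcd(44, 121) = 11, dividing through by 11 this holds exactly when 11 ∣ 4k, and as gcd(4, 11) = 1, exactly when 11 ∣ k.
The smallest positive such k is 11.

11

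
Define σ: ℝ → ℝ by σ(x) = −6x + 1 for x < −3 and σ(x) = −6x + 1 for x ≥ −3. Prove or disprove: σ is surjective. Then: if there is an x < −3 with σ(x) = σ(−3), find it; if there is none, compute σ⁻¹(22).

-7/2

Both pieces are strictly decreasing (slopes −6 and −6), so each is injective on its own interval.
The left piece maps (−∞, −3) onto (19, ∞); the right piece maps [−3, ∞) onto (−∞, 19].
These images together cover ℝ, so σ is surjective.
Because the two images are disjoint, no x < −3 has σ(x) = σ(−3), so we compute σ⁻¹(22): 22 lies in (19, ∞), so solve −6x + 1 = 22: x = (22 − 1)/(−6) = −7/2.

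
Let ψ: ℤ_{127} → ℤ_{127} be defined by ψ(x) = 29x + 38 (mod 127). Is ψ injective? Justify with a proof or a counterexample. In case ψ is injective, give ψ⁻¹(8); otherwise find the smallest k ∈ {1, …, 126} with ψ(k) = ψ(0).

Recall that ψ is injective when ψ(s) = ψ(t) forces s = t.
If ψ(s) = ψ(t), then 29s ≡ 29t (mod 127). Because gcd(29, 127) = 1, we may cancel 29 to get s ≡ t (mod 127).
Hence ψ is injective.
We now compute 29⁻¹ mod 127 explicitly. Euclid's algorithm: 127 = 4·29 + 11, 29 = 2·11 + 7, 11 = 1·7 + 4, 7 = 1·4 + 3, 4 = 1·3 + 1; back-substituting gives 1 = 92·29 − 21·127, so 29⁻¹ ≡ 92 (mod 127).
Since ψ is injective, we compute ψ⁻¹(8): solve 29x + 38 ≡ 8 (mod 127), i.e. 29x ≡ 97 (mod 127).
Multiplying by 29⁻¹ = 92 gives x ≡ 92·97 = 8924 = 70·127 + 34 ≡ 34 (mod 127).
Check: ψ(34) = 29·34 + 38 = 1024 = 8·127 + 8 ≡ 8 (mod 127).

34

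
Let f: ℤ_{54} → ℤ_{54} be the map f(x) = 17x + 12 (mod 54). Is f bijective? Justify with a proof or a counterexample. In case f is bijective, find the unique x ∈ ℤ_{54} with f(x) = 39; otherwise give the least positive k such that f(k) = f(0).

If f(s) = f(t), then 17s ≡ 17t (mod 54). Because gcd(17, 54) = 1, we may cancel 17 to get s ≡ t (mod 54).
We now compute 17⁻¹ mod 54 explicitly. Euclid's algorithm: 54 = 3·17 + 3, 17 = 5·3 + 2, 3 = 1·2 + 1; back-substituting gives 1 = 35·17 − 11·54, so 17⁻¹ ≡ 35 (mod 54).
For any y ∈ ℤ_{54}, x = 35(y − 12) mod 54 satisfies f(x) = 17·35(y − 12) + 12 ≡ y (since 17·35 ≡ 1 mod 54). So every y has a preimage.
Therefore f is bijective.
Since f is bijective, we compute f⁻¹(39): solve 17x + 12 ≡ 39 (mod 54), i.e. 17x ≡ 27 (mod 54).
Multiplying by 17⁻¹ = 35 gives x ≡ 35·27 = 945 = 17·54 + 27 ≡ 27 (mod 54).
Check: f(27) = 17·27 + 12 = 471 = 8·54 + 39 ≡ 39 (mod 54).

27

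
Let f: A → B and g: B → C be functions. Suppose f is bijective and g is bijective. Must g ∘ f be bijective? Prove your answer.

bijective

Injectivity: if g(f(x_1)) = g(f(x_2)) then f(x_1) = f(x_2) (g injective) so x_1 = x_2 (f injective).
Surjectivity: for c ∈ C pick b with g(b) = c, then a with f(a) = b; then (g ∘ f)(a) = c.
Therefore g ∘ f is bijective.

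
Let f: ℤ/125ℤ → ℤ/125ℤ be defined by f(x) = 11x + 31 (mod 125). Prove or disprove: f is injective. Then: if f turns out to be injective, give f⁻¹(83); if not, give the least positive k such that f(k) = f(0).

If f(s) = f(t), then 11s ≡ 11t (mod 125). Because gcd(11, 125) = 1, we may cancel 11 to get s ≡ t (mod 125).
Therefore f is injective.
We now compute 11⁻¹ mod 125 explicitly. Euclid's algorithm: 125 = 11·11 + 4, 11 = 2·4 + 3, 4 = 1·3 + 1; back-substituting gives 1 = 91·11 − 8·125, so 11⁻¹ ≡ 91 (mod 125).
Since f is injective, we compute f⁻¹(83): solve 11x + 31 ≡ 83 (mod 125), i.e. 11x ≡ 52 (mod 125).
Multiplying by 11⁻¹ = 91 gives x ≡ 91·52 = 4732 = 37·125 + 107 ≡ 107 (mod 125).
Check: f(107) = 11·107 + 31 = 1208 = 9·125 + 83 ≡ 83 (mod 125).

107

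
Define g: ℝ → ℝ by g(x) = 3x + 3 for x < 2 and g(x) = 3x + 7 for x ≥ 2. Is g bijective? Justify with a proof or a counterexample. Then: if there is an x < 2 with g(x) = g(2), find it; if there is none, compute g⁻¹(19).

Both pieces are strictly increasing (slopes 3 and 3), so each is injective on its own interval.
The left piece maps (−∞, 2) onto (−∞, 9); the right piece maps [2, ∞) onto [13, ∞).
The images leave a gap (9 has no preimage), so g is not surjective, hence not bijective.
Because the two images are disjoint, no x < 2 has g(x) = g(2), so we compute g⁻¹(19): 19 lies in [13, ∞), so solve 3x + 7 = 19: x = (19 − 7)/3 = 4.

4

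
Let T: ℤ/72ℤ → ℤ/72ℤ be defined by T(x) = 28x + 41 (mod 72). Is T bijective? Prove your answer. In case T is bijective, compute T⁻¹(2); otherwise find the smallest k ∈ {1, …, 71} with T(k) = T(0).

18

By definition, T is injective when T(u) = T(v) forces u = v.
We have gcd(28, 72) = 4 > 1. Taking u = 0 and v = 18: T(0) = 41 and T(18) = 28·18 + 41 = 545 ≡ 41 (mod 72).
So T(0) = T(18) while 0 ≠ 18, hence T is not injective, hence not bijective.
Since T is not bijective, we find the least positive k with T(k) = T(0): this means 28k ≡ 0 (mod 72), i.e. 72 ∣ 28k. Since gcd(28, 72) = 4, dividing through by 4 this holds exactly when 18 ∣ 7k, and as gcd(7, 18) = 1, exactly when 18 ∣ k.
The smallest positive such k is 18.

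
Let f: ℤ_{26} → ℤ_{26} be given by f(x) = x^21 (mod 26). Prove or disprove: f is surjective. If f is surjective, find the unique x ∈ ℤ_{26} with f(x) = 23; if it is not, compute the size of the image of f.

f(1) = 1^21 = 1.
f(3): Repeated squaring mod 26: 3^1 ≡ 3, 3^2 ≡ 3² = 9, 3^4 ≡ 9² = 81 ≡ 3, 3^8 ≡ 3² = 9, 3^16 ≡ 9² = 81 ≡ 3. Since 21 = 16 + 4 + 1, 3^21 ≡ 3·3·3: 3·3 = 9, then 9·3 = 27 ≡ 1. So 3^21 ≡ 1 (mod 26).
So f(1) = f(3) = 1 while 1 ≠ 3, therefore f is not injective.
A non-injective map from the 26-element set ℤ_{26} to itself takes at most 25 distinct values, so it cannot be surjective. Thus f is not surjective.
Since f is not surjective, we determine |image(f)|. Computing x^21 mod 26 for each x (by repeated squaring, reducing mod 26 at every step), the values f(0), f(1), …, f(25) are: 0, 1, 18, 1, 12, 5, 18, 21, 8, 1, 12, 21, 12, 13, 14, 5, 14, 25, 18, 5, 8, 21, 14, 25, 8, 25.
The distinct values are {0, 1, 5, 8, 12, 13, 14, 18, 21, 25}; there are 10 of them.

10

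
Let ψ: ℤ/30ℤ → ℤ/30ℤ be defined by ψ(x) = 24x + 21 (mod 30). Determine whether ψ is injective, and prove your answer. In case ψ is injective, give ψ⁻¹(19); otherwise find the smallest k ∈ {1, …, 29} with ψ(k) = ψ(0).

5

We have gcd(24, 30) = 6 > 1. Taking s = 0 and t = 5: ψ(0) = 21 and ψ(5) = 24·5 + 21 = 141 ≡ 21 (mod 30).
So ψ(0) = ψ(5) while 0 ≠ 5, thus ψ is not injective.
Since ψ is not injective, we find the least positive k with ψ(k) = ψ(0): this means 24k ≡ 0 (mod 30), i.e. 30 ∣ 24k. Since gcd(24, 30) = 6, dividing through by 6 this holds exactly when 5 ∣ 4k, and as gcd(4, 5) = 1, exactly when 5 ∣ k.
The smallest positive such k is 5.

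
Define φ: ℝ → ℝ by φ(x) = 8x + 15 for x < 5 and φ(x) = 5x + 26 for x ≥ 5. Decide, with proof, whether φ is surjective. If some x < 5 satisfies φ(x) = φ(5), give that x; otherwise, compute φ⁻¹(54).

Both pieces are strictly increasing (slopes 8 and 5), so each is injective on its own interval.
The left piece maps (−∞, 5) onto (−∞, 55); the right piece maps [5, ∞) onto [51, ∞).
The union (−∞, 55) ∪ [51, ∞) covers ℝ, so φ is surjective.
For the follow-up: the images overlap, so an x < 5 with φ(x) = φ(5) exists. φ(5) = 51; solving 8x + 15 = 51 for x < 5 gives x = (51 − 15)/8 = 9/2.

9/2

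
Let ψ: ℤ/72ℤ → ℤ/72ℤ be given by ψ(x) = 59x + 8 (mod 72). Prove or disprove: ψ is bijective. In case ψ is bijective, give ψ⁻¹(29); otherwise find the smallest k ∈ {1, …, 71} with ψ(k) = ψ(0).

If ψ(s) = ψ(t), then 59s ≡ 59t (mod 72). Because gcd(59, 72) = 1, we may cancel 59 to get s ≡ t (mod 72).
We now compute 59⁻¹ mod 72 explicitly. Euclid's algorithm: 72 = 1·59 + 13, 59 = 4·13 + 7, 13 = 1·7 + 6, 7 = 1·6 + 1; back-substituting gives 1 = 11·59 − 9·72, so 59⁻¹ ≡ 11 (mod 72).
For any y ∈ ℤ/72ℤ, x = 11(y − 8) mod 72 satisfies ψ(x) = 59·11(y − 8) + 8 ≡ y (since 59·11 ≡ 1 mod 72). So every y has a preimage.
Thus ψ is bijective.
Since ψ is bijective, we find ψ⁻¹(29): we need 59x ≡ 29 − 8 ≡ 21 (mod 72). Using 59⁻¹ = 11: x ≡ 11·21 = 231 = 3·72 + 15, so x = 15.
Check: ψ(15) = 59·15 + 8 = 893 = 12·72 + 29 ≡ 29 (mod 72).

15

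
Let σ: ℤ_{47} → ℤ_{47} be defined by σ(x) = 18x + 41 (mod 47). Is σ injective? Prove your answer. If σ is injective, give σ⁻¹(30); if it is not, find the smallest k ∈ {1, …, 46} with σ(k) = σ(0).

2

Suppose σ(a) = σ(b) in ℤ_{47}. Then 18a + 41 ≡ 18b + 41 (mod 47), therefore 18(a − b) ≡ 0 (mod 47).
Since gcd(18, 47) = 1, 18 is invertible modulo 47, therefore a − b ≡ 0 (mod 47), i.e. a = b.
Thus σ is injective.
We now compute 18⁻¹ mod 47 explicitly. Euclid's algorithm: 47 = 2·18 + 11, 18 = 1·11 + 7, 11 = 1·7 + 4, 7 = 1·4 + 3, 4 = 1·3 + 1; back-substituting gives 1 = 34·18 − 13·47, so 18⁻¹ ≡ 34 (mod 47).
Since σ is injective, we compute σ⁻¹(30): solve 18x + 41 ≡ 30 (mod 47), i.e. 18x ≡ 36 (mod 47).
Multiplying by 18⁻¹ = 34 gives x ≡ 34·36 = 1224 = 26·47 + 2 ≡ 2 (mod 47).
Check: σ(2) = 18·2 + 41 = 77 = 1·47 + 30 ≡ 30 (mod 47).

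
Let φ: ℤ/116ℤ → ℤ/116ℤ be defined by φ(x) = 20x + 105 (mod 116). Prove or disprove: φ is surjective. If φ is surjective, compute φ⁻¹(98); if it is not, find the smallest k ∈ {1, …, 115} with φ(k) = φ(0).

29

Recall that φ is surjective if every y in the codomain equals φ(x) for some x in the domain.
Since gcd(20, 116) = 4, we have 20x ≡ 0 (mod 4) for all x, so φ(x) ≡ 1 (mod 4).
But 0 ≢ 1 (mod 4), so 0 ∈ ℤ/116ℤ has no preimage. So φ is not surjective.
Since φ is not surjective, we find the least positive k with φ(k) = φ(0): this means 20k ≡ 0 (mod 116), i.e. 116 ∣ 20k. Since gcd(20, 116) = 4, dividing through by 4 this holds exactly when 29 ∣ 5k, and as gcd(5, 29) = 1, exactly when 29 ∣ k.
The smallest positive such k is 29.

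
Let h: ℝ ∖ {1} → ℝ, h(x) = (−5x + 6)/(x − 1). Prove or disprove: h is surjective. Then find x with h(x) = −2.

If h(x) = −5, cross-multiplying gives 1(−5x + 6) = −5(x − 1), which simplifies to 6 = 5 — false.  So −5 has no preimage and h is not surjective.
Solving h(x) = −2: cross-multiplying gives −5x + 6 = −2(x − 1), which rearranges to −3x = −4, so x = 4/3.

4/3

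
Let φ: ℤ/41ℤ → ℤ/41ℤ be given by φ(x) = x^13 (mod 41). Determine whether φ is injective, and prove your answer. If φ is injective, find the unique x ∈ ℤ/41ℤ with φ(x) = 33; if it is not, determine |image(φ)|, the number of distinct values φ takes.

Since 41 is prime, the nonzero elements of ℤ/41ℤ form a cyclic group of order 40.
As gcd(13, 40) = 1, raising to the 13th power is a bijection on this group: if a^13 ≡ b^13 then (ab^{−1})^13 = 1, and the only element of order dividing gcd(13, 40) = 1 is 1, so a = b.
With φ(0) = 0 this makes φ injective on all of ℤ/41ℤ, hence bijective (finite equal-size domain and codomain). In particular φ is injective.
Since φ is injective, we find the preimage of 33. The inverse of x ↦ x^13 on (ℤ/41ℤ)^× is x ↦ x^37, because 13·37 = 481 = 12·40 + 1 ≡ 1 (mod 40) and x^{40} = 1 for x ≠ 0 (Fermat). So φ⁻¹(33) = 33^37 mod 41.
Repeated squaring mod 41: 33^1 ≡ 33, 33^2 ≡ 33² = 1089 ≡ 23, 33^4 ≡ 23² = 529 ≡ 37, 33^8 ≡ 37² = 1369 ≡ 16, 33^16 ≡ 16² = 256 ≡ 10, 33^32 ≡ 10² = 100 ≡ 18. Since 37 = 32 + 4 + 1, 33^37 ≡ 18·37·33: 18·37 = 666 ≡ 10, then 10·33 = 330 ≡ 2. So 33^37 ≡ 2 (mod 41).
Hence φ⁻¹(33) = 2.

2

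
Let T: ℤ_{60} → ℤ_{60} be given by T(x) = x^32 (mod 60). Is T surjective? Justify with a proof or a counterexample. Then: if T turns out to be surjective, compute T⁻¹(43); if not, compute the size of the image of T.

T(2): Repeated squaring mod 60: 2^1 ≡ 2, 2^2 ≡ 2² = 4, 2^4 ≡ 4² = 16, 2^8 ≡ 16² = 256 ≡ 16, 2^16 ≡ 16² = 256 ≡ 16, 2^32 ≡ 16² = 256 ≡ 16. So 2^32 ≡ 16 (mod 60).
T(4): Repeated squaring mod 60: 4^1 ≡ 4, 4^2 ≡ 4² = 16, 4^4 ≡ 16² = 256 ≡ 16, 4^8 ≡ 16² = 256 ≡ 16, 4^16 ≡ 16² = 256 ≡ 16, 4^32 ≡ 16² = 256 ≡ 16. So 4^32 ≡ 16 (mod 60).
So T(2) = T(4) = 16 while 2 ≠ 4, so T is not injective.
A non-injective map from the 60-element set ℤ_{60} to itself takes at most 59 distinct values, so it cannot be surjective. Hence T is not surjective.
Since T is not surjective, we determine |image(T)|. Computing x^32 mod 60 for each x (by repeated squaring, reducing mod 60 at every step), the values T(0), T(1), …, T(59) are: 0, 1, 16, 21, 16, 25, 36, 1, 16, 21, 40, 1, 36, 1, 16, 45, 16, 1, 36, 1, 40, 21, 16, 1, 36, 25, 16, 21, 16, 1, 0, 1, 16, 21, 16, 25, 36, 1, 16, 21, 40, 1, 36, 1, 16, 45, 16, 1, 36, 1, 40, 21, 16, 1, 36, 25, 16, 21, 16, 1.
The distinct values are {0, 1, 16, 21, 25, 36, 40, 45}; there are 8 of them.

8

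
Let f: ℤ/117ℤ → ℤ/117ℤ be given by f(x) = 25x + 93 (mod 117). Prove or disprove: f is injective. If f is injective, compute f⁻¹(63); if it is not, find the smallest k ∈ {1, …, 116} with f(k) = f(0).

By definition, f is injective if f(a) = f(b) implies a = b.
Suppose f(a) = f(b) in ℤ/117ℤ. Then 25a + 93 ≡ 25b + 93 (mod 117), so 25(a − b) ≡ 0 (mod 117).
Since gcd(25, 117) = 1, 25 is invertible modulo 117, hence a − b ≡ 0 (mod 117), i.e. a = b.
Therefore f is injective.
We now compute 25⁻¹ mod 117 explicitly. Euclid's algorithm: 117 = 4·25 + 17, 25 = 1·17 + 8, 17 = 2·8 + 1; back-substituting gives 1 = 103·25 − 22·117, so 25⁻¹ ≡ 103 (mod 117).
Since f is injective, we find f⁻¹(63): we need 25x ≡ 63 − 93 ≡ 87 (mod 117). Using 25⁻¹ = 103: x ≡ 103·87 = 8961 = 76·117 + 69, so x = 69.
Check: f(69) = 25·69 + 93 = 1818 = 15·117 + 63 ≡ 63 (mod 117).

69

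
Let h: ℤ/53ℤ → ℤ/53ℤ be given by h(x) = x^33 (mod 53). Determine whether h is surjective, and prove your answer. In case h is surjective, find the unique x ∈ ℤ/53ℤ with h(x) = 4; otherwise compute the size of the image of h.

37

Since 53 is prime, the nonzero elements of ℤ/53ℤ form a cyclic group of order 52.
As gcd(33, 52) = 1, raising to the 33rd power is a bijection on this group: if s^33 ≡ t^33 then (st^{−1})^33 = 1, and the only element of order dividing gcd(33, 52) = 1 is 1, so s = t.
With h(0) = 0 this makes h injective on all of ℤ/53ℤ, hence bijective (finite equal-size domain and codomain). In particular h is surjective.
Since h is surjective, we find the preimage of 4. The inverse of x ↦ x^33 on (ℤ/53ℤ)^× is x ↦ x^41, because 33·41 = 1353 = 26·52 + 1 ≡ 1 (mod 52) and x^{52} = 1 for x ≠ 0 (Fermat). So h⁻¹(4) = 4^41 mod 53.
Repeated squaring mod 53: 4^1 ≡ 4, 4^2 ≡ 4² = 16, 4^4 ≡ 16² = 256 ≡ 44, 4^8 ≡ 44² = 1936 ≡ 28, 4^16 ≡ 28² = 784 ≡ 42, 4^32 ≡ 42² = 1764 ≡ 15. Since 41 = 32 + 8 + 1, 4^41 ≡ 15·28·4: 15·28 = 420 ≡ 49, then 49·4 = 196 ≡ 37. So 4^41 ≡ 37 (mod 53).
Hence h⁻¹(4) = 37.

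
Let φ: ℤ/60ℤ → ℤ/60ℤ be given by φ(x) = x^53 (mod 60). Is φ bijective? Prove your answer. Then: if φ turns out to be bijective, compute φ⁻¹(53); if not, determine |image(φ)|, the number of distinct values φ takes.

45

φ(0) = 0^53 = 0.
φ(30): Repeated squaring mod 60: 30^1 ≡ 30, 30^2 ≡ 30² = 900 ≡ 0, 30^4 ≡ 0² = 0, 30^8 ≡ 0² = 0, 30^16 ≡ 0² = 0, 30^32 ≡ 0² = 0. Since 53 = 32 + 16 + 4 + 1, 30^53 ≡ 0·0·0·30: 0·0 = 0, then 0·0 = 0, then 0·30 = 0. So 30^53 ≡ 0 (mod 60).
So φ(0) = φ(30) = 0 while 0 ≠ 30, hence φ is not injective, hence not bijective.
Since φ is not bijective, we determine |image(φ)|. Computing x^53 mod 60 for each x (by repeated squaring, reducing mod 60 at every step), the values φ(0), φ(1), …, φ(59) are: 0, 1, 32, 3, 4, 5, 36, 7, 8, 9, 40, 11, 12, 13, 44, 15, 16, 17, 48, 19, 20, 21, 52, 23, 24, 25, 56, 27, 28, 29, 0, 31, 32, 33, 4, 35, 36, 37, 8, 39, 40, 41, 12, 43, 44, 45, 16, 47, 48, 49, 20, 51, 52, 53, 24, 55, 56, 57, 28, 59.
The distinct values are {0, 1, 3, 4, 5, 7, 8, 9, 11, 12, 13, 15, 16, 17, 19, 20, 21, 23, 24, 25, 27, 28, 29, 31, 32, 33, 35, 36, 37, 39, 40, 41, 43, 44, 45, 47, 48, 49, 51, 52, 53, 55, 56, 57, 59}; there are 45 of them.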